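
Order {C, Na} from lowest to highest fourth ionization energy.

C < Na

Consider each +3 ion: C³⁺ still has 1 valence electron; Na³⁺ is already 2 electrons into the core.
Core electrons are held far more tightly than valence electrons, so Na tops the IE_4 order.
Tabulated IE_4 (kJ/mol): C 6223, Na 9543.
Putting it together, IE_4: C < Na.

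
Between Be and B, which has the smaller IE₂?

Be

The second ionization energy removes an electron from the +1 ion. For each element: Be⁺ still has 1 valence electron; B⁺ still has 2 valence electrons.
All are still removing valence electrons, so compare the +1 ions as you would atoms: IE_2 generally rises across a period (higher Z_eff) and falls down a group (larger shell), subject to the usual subshell exceptions.
Valence configurations: Be⁺ [He]2s¹, B⁺ [He]2s².
Approximate IE_2 values (kJ/mol): Be 1757, B 2427.
So the second ionization energies run Be < B.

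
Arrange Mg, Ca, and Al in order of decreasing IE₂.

Al, Mg, Ca

The second ionization energy removes an electron from the +1 ion. For each element: Mg⁺ still has 1 valence electron; Ca⁺ still has 1 valence electron; Al⁺ still has 2 valence electrons.
All are still removing valence electrons, so compare the +1 ions as you would atoms: IE_2 generally rises across a period (higher Z_eff) and falls down a group (larger shell), subject to the usual subshell exceptions.
Valence configurations: Mg⁺ [Ne]3s¹, Ca⁺ [Ar]4s¹, Al⁺ [Ne]3s².
Tabulated IE_2 (kJ/mol): Mg 1451, Ca 1145, Al 1817.
Overall IE_2 order: Ca < Mg < Al.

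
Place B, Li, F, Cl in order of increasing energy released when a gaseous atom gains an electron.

B < Li < F < Cl

Li is in period 2, group 1; B is in period 2, group 13; F is in period 2, group 17; Cl is in period 3, group 17.
Electron affinity generally becomes more exothermic across a period toward the halogens and less exothermic down a group.
Here both period and group differ, so the two effects have to be weighed against each other.
Li > B: this pair runs against the simple trend — see the exception note.
F > Li: F lies to the right of Li in period 2, so the across-period effect alone puts F higher.
Cl > F: this pair runs against the simple trend — see the exception note.
Note the exception: Li has a higher electron affinity than B, contrary to the simple trend — B's ns²np¹ configuration gives only a small electron affinity — the sparsely filled np subshell binds an added electron weakly.
Note the exception: Cl has a higher electron affinity than F, contrary to the simple trend — F's small 2p subshell makes the incoming electron feel strong e⁻–e⁻ repulsion, so Cl actually releases more energy on gaining an electron.
Tabulated electron affinity (kJ/mol): Li 60, B 27, F 328, Cl 349.
So from lowest to highest: B < Li < F < Cl.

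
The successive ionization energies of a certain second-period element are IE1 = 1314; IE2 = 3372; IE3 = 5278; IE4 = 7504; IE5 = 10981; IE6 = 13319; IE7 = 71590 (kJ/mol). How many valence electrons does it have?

6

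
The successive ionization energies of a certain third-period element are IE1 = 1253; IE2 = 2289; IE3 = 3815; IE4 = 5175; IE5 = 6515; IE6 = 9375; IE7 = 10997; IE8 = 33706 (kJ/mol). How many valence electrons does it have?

7

Look for the largest jump between consecutive ionization energies: IE8/IE7 ≈ 3.1, far larger than any earlier ratio.
That jump marks the point where a core electron is being removed. So the atom has 7 valence electrons.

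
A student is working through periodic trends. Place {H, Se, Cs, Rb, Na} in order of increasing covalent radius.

H < Se < Na < Rb < Cs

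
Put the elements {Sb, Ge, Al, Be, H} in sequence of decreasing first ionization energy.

Across a period the outer electron is held more tightly (higher IE₁); down a group it sits in a higher shell, more shielded, and comes off more easily.
These sit on a diagonal, where the across-period and down-group effects partly cancel.
Ge > Al: the two effects oppose for this pair; the across-period effect wins (762 vs 578 kJ/mol).
Sb > Ge: period and group pull opposite ways; the across-period shift dominates (831 vs 762 kJ/mol).
Be > Sb: the two effects oppose for this pair; the down-group effect wins (900 vs 831 kJ/mol).
H > Be: the two effects oppose for this pair; the down-group effect wins (1312 vs 900 kJ/mol).
Tabulated first ionization energy (kJ/mol): H 1312, Be 900, Al 578, Ge 762, Sb 831.
So from highest to lowest: H > Be > Sb > Ge > Al.

H > Be > Sb > Ge > Al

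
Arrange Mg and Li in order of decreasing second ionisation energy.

Li > Mg

Consider each +1 ion: Mg⁺ still has 1 valence electron; Li⁺ is the bare [He] core.
Breaking into a closed-shell core is much more expensive than removing a leftover valence electron — Li has the largest IE_2 here.
Tabulated IE_2 (kJ/mol): Mg 1451, Li 7298.
Putting it together, IE_2: Mg < Li.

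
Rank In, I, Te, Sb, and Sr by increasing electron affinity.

Sr, In, Sb, Te, I

Sr is in period 5, group 2; In is in period 5, group 13; Sb is in period 5, group 15; Te is in period 5, group 16; I is in period 5, group 17.
EA tends to increase across a period and decrease down a group, though the pattern is less regular than for IE or radius.
All lie in period 5, so electron affinity increases left to right.
So from lowest to highest: Sr < In < Sb < Te < I.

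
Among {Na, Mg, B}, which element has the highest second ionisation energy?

Na

IE_2 is the cost of taking one more electron from the +1 cation: Na⁺ is the bare [Ne] core; Mg⁺ still has 1 valence electron; B⁺ still has 2 valence electrons.
Breaking into a closed-shell core is much more expensive than removing a leftover valence electron — Na has the largest IE_2 here.
Valence configurations: Mg⁺ [Ne]3s¹, B⁺ [He]2s².
Tabulated IE_2 (kJ/mol): Na 4562, Mg 1451, B 2427.
Hence IE_2: Mg < B < Na.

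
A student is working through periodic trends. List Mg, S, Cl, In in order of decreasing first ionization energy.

Cl, S, Mg, In

Mg is in period 3, group 2; S is in period 3, group 16; Cl is in period 3, group 17; In is in period 5, group 13.
First ionization energy rises across a period (greater Z_eff holds electrons more tightly) and falls down a group (valence electrons are farther from the nucleus).
Here both period and group differ, so the two effects have to be weighed against each other.
Mg > In: the two effects oppose for this pair; the down-group effect wins (738 vs 558 kJ/mol).
S > Mg: both are in period 3; the period trend gives S the larger value.
Cl > S: Cl lies to the right of S in period 3, so the across-period effect alone puts Cl higher.
For reference (kJ/mol): Mg 738, S 1000, Cl 1251, In 558.
So from highest to lowest: Cl > S > Mg > In.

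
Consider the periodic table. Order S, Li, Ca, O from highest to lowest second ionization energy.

Li, O, S, Ca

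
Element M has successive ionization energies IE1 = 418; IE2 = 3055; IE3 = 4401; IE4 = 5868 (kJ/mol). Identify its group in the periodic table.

Group 1

Look for the largest jump between consecutive ionization energies: IE2/IE1 ≈ 7.3, far larger than any earlier ratio.
That jump marks the point where a core electron is being removed. So the atom has 1 valence electron.
A main-group element with 1 valence electron is in group 1.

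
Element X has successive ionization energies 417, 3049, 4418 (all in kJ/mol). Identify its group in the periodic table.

Group 1

Look for the largest jump between consecutive ionization energies: IE2/IE1 ≈ 7.3, far larger than any earlier ratio.
That jump marks the point where a core electron is being removed. So the atom has 1 valence electron.
A main-group element with 1 valence electron is in group 1.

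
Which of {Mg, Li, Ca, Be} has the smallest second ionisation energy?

Ca

IE_2 is the cost of taking one more electron from the +1 cation: Mg⁺ still has 1 valence electron; Li⁺ is the bare [He] core; Ca⁺ still has 1 valence electron; Be⁺ still has 1 valence electron.
Breaking into a closed-shell core is much more expensive than removing a leftover valence electron — Li has the largest IE_2 here.
Valence configurations: Mg⁺ [Ne]3s¹, Ca⁺ [Ar]4s¹, Be⁺ [He]2s¹.
Tabulated IE_2 (kJ/mol): Mg 1451, Li 7298, Ca 1145, Be 1757.
Putting it together, IE_2: Ca < Mg < Be < Li.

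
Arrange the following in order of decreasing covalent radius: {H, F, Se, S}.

Se, S, F, H

H is in period 1, group 1; F is in period 2, group 17; S is in period 3, group 16; Se is in period 4, group 16.
Atomic radius shrinks across a period as nuclear charge pulls the same shell inward, and grows down a group as new shells are added.
These span different periods and groups, so the two trends combine.
F > H: period and group pull opposite ways; the down-group shift dominates (64 vs 32 pm).
S > F: relative to F, both the across-period and down-group shifts push S's atomic radius up.
Se > S: Se sits below S in group 16, so the down-group effect alone puts Se larger.
Approximate values (pm): H 32, F 64, S 103, Se 116.
So from largest to smallest: Se > S > F > H.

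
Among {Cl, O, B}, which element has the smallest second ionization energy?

Cl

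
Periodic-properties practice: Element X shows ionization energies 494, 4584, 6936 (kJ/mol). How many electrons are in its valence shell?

Look for the largest jump between consecutive ionization energies: IE2/IE1 ≈ 9.3, far larger than any earlier ratio.
That jump marks the point where a core electron is being removed. So the atom has 1 valence electron.

1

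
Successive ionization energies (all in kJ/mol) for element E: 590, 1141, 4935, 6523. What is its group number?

Look for the largest jump between consecutive ionization energies: IE3/IE2 ≈ 4.3, far larger than any earlier ratio.
That jump marks the point where a core electron is being removed. So the atom has 2 valence electrons.
A main-group element with 2 valence electrons is in group 2.

Group 2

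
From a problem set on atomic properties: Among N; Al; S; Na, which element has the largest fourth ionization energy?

Al

Consider each +3 ion: N³⁺ still has 2 valence electrons; Al³⁺ is the bare [Ne] core; S³⁺ still has 3 valence electrons; Na³⁺ is already 2 electrons into the core.
Core electrons are held far more tightly than valence electrons, so Na and Al top the IE_4 order.
Valence configurations: N³⁺ [He]2s², S³⁺ [Ne]3s²3p¹.
Tabulated IE_4 (kJ/mol): N 7475, Al 11577, S 4556, Na 9543.
Putting it together, IE_4: S < N < Na < Al.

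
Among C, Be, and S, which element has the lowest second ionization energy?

Be

After 1 electron has been removed, what remains? C⁺ still has 3 valence electrons; Be⁺ still has 1 valence electron; S⁺ still has 5 valence electrons.
All are still removing valence electrons, so compare the +1 ions as you would atoms: IE_2 generally rises across a period (higher Z_eff) and falls down a group (larger shell), subject to the usual subshell exceptions.
Valence configurations: C⁺ [He]2s²2p¹, Be⁺ [He]2s¹, S⁺ [Ne]3s²3p³.
The numbers (kJ/mol): C 2353, Be 1757, S 2252.
Hence IE_2: Be < S < C.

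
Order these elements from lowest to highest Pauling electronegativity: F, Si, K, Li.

K < Li < Si < F

EN rises left→right (higher Z_eff, smaller atoms) and falls top→bottom (larger, more shielded atoms).
These span different periods and groups, so the two trends combine.
Li > K: Li sits above K in group 1, so the down-group effect alone puts Li higher.
Si > Li: period and group pull opposite ways; the across-period shift dominates (1.90 vs 0.98).
F > Si: relative to Si, both the across-period and down-group shifts push F's electronegativity up.
Tabulated electronegativity (Pauling): Li 0.98, F 3.98, Si 1.90, K 0.82.
So from lowest to highest: K < Li < Si < F.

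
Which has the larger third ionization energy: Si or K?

IE_3 is the cost of taking one more electron from the +2 cation: Si²⁺ still has 2 valence electrons; K²⁺ is already 1 electron into the core.
Core electrons are held far more tightly than valence electrons, so K tops the IE_3 order.
The numbers (kJ/mol): Si 3232, K 4420.
So the third ionization energies run Si < K.

K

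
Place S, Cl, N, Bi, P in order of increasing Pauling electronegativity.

Bi < P < S < N < Cl

N is in period 2, group 15; P is in period 3, group 15; S is in period 3, group 16; Cl is in period 3, group 17; Bi is in period 6, group 15.
Electronegativity increases across a period and decreases down a group, tracking effective nuclear charge and atomic size.
Neither a single period nor a single group — weigh both effects.
P > Bi: P sits above Bi in group 15, so the down-group effect alone puts P higher.
S > P: both are in period 3; the period trend gives S the larger value.
N > S: the two effects oppose for this pair; the down-group effect wins (3.04 vs 2.58).
Cl > N: period and group pull opposite ways; the across-period shift dominates (3.16 vs 3.04).
For reference (Pauling): N 3.04, P 2.19, S 2.58, Cl 3.16, Bi 2.02.
So from lowest to highest: Bi < P < S < N < Cl.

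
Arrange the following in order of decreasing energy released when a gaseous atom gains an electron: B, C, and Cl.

Cl, C, B

B is in period 2, group 13; C is in period 2, group 14; Cl is in period 3, group 17.
Electron affinity generally becomes more exothermic across a period toward the halogens and less exothermic down a group.
These span different periods and groups, so the two trends combine.
C > B: both are in period 2; the period trend gives C the larger value.
Cl > C: period and group pull opposite ways; the across-period shift dominates (349 vs 122 kJ/mol).
Approximate values (kJ/mol): B 27, C 122, Cl 349.
So from highest to lowest: Cl > C > B.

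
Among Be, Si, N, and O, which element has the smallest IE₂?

Si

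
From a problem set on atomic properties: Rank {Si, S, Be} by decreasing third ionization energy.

Be, S, Si

IE_3 is the cost of taking one more electron from the +2 cation: Si²⁺ still has 2 valence electrons; S²⁺ still has 4 valence electrons; Be²⁺ is the bare [He] core.
Core electrons are held far more tightly than valence electrons, so Be tops the IE_3 order.
Valence configurations: Si²⁺ [Ne]3s², S²⁺ [Ne]3s²3p².
The numbers (kJ/mol): Si 3232, S 3357, Be 14849.
Overall IE_3 order: Si < S < Be.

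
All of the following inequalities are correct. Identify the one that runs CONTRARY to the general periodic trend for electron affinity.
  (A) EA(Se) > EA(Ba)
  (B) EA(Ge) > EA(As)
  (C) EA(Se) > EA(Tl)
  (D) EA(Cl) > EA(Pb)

The general trend: electron affinity increases across a period and decreases down a group.
(A) Se (period 4, group 16) vs Ba (period 6, group 2): the stated order agrees with the simple trend.
(B) Ge (period 4, group 14) vs As (period 4, group 15): the stated order contradicts the simple trend.
(C) Se (period 4, group 16) vs Tl (period 6, group 13): the stated order agrees with the simple trend.
(D) Cl (period 3, group 17) vs Pb (period 6, group 14): the stated order agrees with the simple trend.
The exception is (B): adding an electron to As's half-filled 4p³ is unfavourable, so Ge (4p²) has the more exothermic EA.

(B)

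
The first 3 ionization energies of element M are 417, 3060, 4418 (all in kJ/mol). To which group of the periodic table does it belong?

Group 1

Look for the largest jump between consecutive ionization energies: IE2/IE1 ≈ 7.3, far larger than any earlier ratio.
That jump marks the point where a core electron is being removed. So the atom has 1 valence electron.
A main-group element with 1 valence electron is in group 1.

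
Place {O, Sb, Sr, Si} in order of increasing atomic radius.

O is in period 2, group 16; Si is in period 3, group 14; Sr is in period 5, group 2; Sb is in period 5, group 15.
Atomic radius shrinks across a period as nuclear charge pulls the same shell inward, and grows down a group as new shells are added.
These span different periods and groups, so the two trends combine.
Si > O: both effects reinforce here, so Si is clearly the larger of the two.
Sb > Si: the two effects oppose for this pair; the down-group effect wins (140 vs 116 pm).
Sr > Sb: Sr lies to the left of Sb in period 5, so the across-period effect alone puts Sr larger.
For reference (pm): O 63, Si 116, Sr 185, Sb 140.
So from smallest to largest: O < Si < Sb < Sr.

O < Si < Sb < Sr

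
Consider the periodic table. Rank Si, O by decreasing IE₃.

The third ionization energy removes an electron from the +2 ion. For each element: Si²⁺ still has 2 valence electrons; O²⁺ still has 4 valence electrons.
All are still removing valence electrons, so compare the +2 ions as you would atoms: IE_3 generally rises across a period (higher Z_eff) and falls down a group (larger shell), subject to the usual subshell exceptions.
Valence configurations: Si²⁺ [Ne]3s², O²⁺ [He]2s²2p².
Approximate IE_3 values (kJ/mol): Si 3232, O 5300.
Overall IE_3 order: Si < O.

O > Si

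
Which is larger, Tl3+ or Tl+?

Both ions have Z = 81 protons, but Tl3+ has lost more electrons, so its remaining electrons feel a larger effective nuclear charge per electron and are pulled in more tightly.
Higher positive charge → smaller ion, so Tl+ > Tl3+.

Tl+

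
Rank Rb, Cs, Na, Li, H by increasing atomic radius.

H is in period 1, group 1; Li is in period 2, group 1; Na is in period 3, group 1; Rb is in period 5, group 1; Cs is in period 6, group 1.
Radius decreases left→right (rising Z_eff, same n) and increases top→bottom (higher n).
All are in group 1, so atomic radius increases down the group.
So from smallest to largest: H < Li < Na < Rb < Cs.

H < Li < Na < Rb < Cs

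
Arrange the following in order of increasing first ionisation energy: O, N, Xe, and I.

N is in period 2, group 15; O is in period 2, group 16; I is in period 5, group 17; Xe is in period 5, group 18.
IE₁ increases left→right with effective nuclear charge and decreases top→bottom as the valence shell moves farther out.
Neither a single period nor a single group — weigh both effects.
Xe > I: both are in period 5; the period trend gives Xe the larger value.
O > Xe: the two effects oppose for this pair; the down-group effect wins (1314 vs 1170 kJ/mol).
N > O: this pair runs against the simple trend — see the exception note.
Note the exception: N has a higher first ionization energy than O, contrary to the simple trend — pairing an electron in O's 2p⁴ costs repulsion energy, so O ionizes more easily than half-filled N (2p³).
For reference (kJ/mol): N 1402, O 1314, I 1008, Xe 1170.
So from lowest to highest: I < Xe < O < N.

I < Xe < O < N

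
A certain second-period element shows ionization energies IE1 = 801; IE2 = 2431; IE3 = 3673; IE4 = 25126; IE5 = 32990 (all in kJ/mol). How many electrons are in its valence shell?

Look for the largest jump between consecutive ionization energies: IE4/IE3 ≈ 6.8, far larger than any earlier ratio.
That jump marks the point where a core electron is being removed. So the atom has 3 valence electrons.

3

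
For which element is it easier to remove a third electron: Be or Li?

Li

Consider each +2 ion: Be²⁺ is the bare [He] core; Li²⁺ is already 1 electron into the core.
All of these are removing an electron from a noble-gas core or deeper; the smaller core (lower principal quantum number) is held far more tightly, and within a period the higher nuclear charge binds the same core more tightly.
The numbers (kJ/mol): Be 14849, Li 11815.
Overall IE_3 order: Li < Be.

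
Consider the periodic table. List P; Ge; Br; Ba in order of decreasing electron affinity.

P is in period 3, group 15; Ge is in period 4, group 14; Br is in period 4, group 17; Ba is in period 6, group 2.
Electron affinity generally becomes more exothermic across a period toward the halogens and less exothermic down a group.
These span different periods and groups, so the two trends combine.
P > Ba: both effects reinforce here, so P is clearly the higher of the two.
Ge > P: this pair runs against the simple trend — see the exception note.
Br > Ge: both are in period 4; the period trend gives Br the larger value.
Note the exception: Ge has a higher electron affinity than P, contrary to the simple trend — adding an electron to P's half-filled np³ subshell costs electron-pairing energy.
For reference (kJ/mol): P 72, Ge 119, Br 325, Ba 14.
So from highest to lowest: Br > Ge > P > Ba.

Br > Ge > P > Ba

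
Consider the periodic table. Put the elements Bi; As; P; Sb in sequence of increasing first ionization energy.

Bi, Sb, As, P

P is in period 3, group 15; As is in period 4, group 15; Sb is in period 5, group 15; Bi is in period 6, group 15.
IE₁ increases left→right with effective nuclear charge and decreases top→bottom as the valence shell moves farther out.
All are in group 15, so first ionization energy increases up the group.
So from lowest to highest: Bi < Sb < As < P.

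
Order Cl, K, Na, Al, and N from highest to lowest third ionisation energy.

The third ionization energy removes an electron from the +2 ion. For each element: Cl²⁺ still has 5 valence electrons; K²⁺ is already 1 electron into the core; Na²⁺ is already 1 electron into the core; Al²⁺ still has 1 valence electron; N²⁺ still has 3 valence electrons.
Usually core removal costs more than valence removal, but here the competition is close: a tightly held n=2 valence electron can cost more to remove than an n=3 core electron, so the actual values have to decide it.
Valence configurations: Cl²⁺ [Ne]3s²3p³, Al²⁺ [Ne]3s¹, N²⁺ [He]2s²2p¹.
The numbers (kJ/mol): Cl 3822, K 4420, Na 6910, Al 2745, N 4578.
Overall IE_3 order: Al < Cl < K < N < Na.

Na, N, K, Cl, Al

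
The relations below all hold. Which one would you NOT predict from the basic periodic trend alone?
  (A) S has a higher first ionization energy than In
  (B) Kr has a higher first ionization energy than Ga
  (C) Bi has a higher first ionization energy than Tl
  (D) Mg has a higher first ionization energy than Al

The general trend: first ionization energy increases across a period and decreases down a group.
(A) S (period 3, group 16) vs In (period 5, group 13): the stated order agrees with the simple trend.
(B) Kr (period 4, group 18) vs Ga (period 4, group 13): the stated order agrees with the simple trend.
(C) Bi (period 6, group 15) vs Tl (period 6, group 13): the stated order agrees with the simple trend.
(D) Mg (period 3, group 2) vs Al (period 3, group 13): the stated order contradicts the simple trend.
The exception is (D): Al's single 3p electron is easier to remove than one from Mg's filled 3s².

(D)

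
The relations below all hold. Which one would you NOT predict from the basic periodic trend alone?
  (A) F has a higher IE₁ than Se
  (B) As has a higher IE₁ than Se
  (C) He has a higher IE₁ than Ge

(B)

The general trend: IE₁ increases across a period and decreases down a group.
(A) F (period 2, group 17) vs Se (period 4, group 16): the stated order agrees with the simple trend.
(B) As (period 4, group 15) vs Se (period 4, group 16): the stated order contradicts the simple trend.
(C) He (period 1, group 18) vs Ge (period 4, group 14): the stated order agrees with the simple trend.
The exception is (B): Se (4p⁴) ionizes more easily than half-filled As (4p³).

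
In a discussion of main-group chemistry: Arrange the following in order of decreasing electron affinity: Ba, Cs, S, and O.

Electron affinity generally becomes more exothermic across a period toward the halogens and less exothermic down a group.
These span different periods and groups, so the two trends combine.
Cs > Ba: this pair runs against the simple trend — see the exception note.
O > Cs: relative to Cs, both the across-period and down-group shifts push O's electron affinity up.
S > O: this pair runs against the simple trend — see the exception note.
Note the exception: Cs has a higher electron affinity than Ba, contrary to the simple trend — adding an electron to Ba (ns²) has to open a new, higher-energy np subshell, which is unfavourable.
Note the exception: S has a higher electron affinity than O, contrary to the simple trend — the compact 2p subshell of O repels the added electron more than S's larger 3p does.
Approximate values (kJ/mol): O 141, S 200, Cs 46, Ba 14.
So from highest to lowest: S > O > Cs > Ba.

S, O, Cs, Ba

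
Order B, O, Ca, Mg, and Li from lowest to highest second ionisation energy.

After 1 electron has been removed, what remains? B⁺ still has 2 valence electrons; O⁺ still has 5 valence electrons; Ca⁺ still has 1 valence electron; Mg⁺ still has 1 valence electron; Li⁺ is the bare [He] core.
Core electrons are held far more tightly than valence electrons, so Li tops the IE_2 order.
Valence configurations: B⁺ [He]2s², O⁺ [He]2s²2p³, Ca⁺ [Ar]4s¹, Mg⁺ [Ne]3s¹.
Tabulated IE_2 (kJ/mol): B 2427, O 3388, Ca 1145, Mg 1451, Li 7298.
So the second ionization energies run Ca < Mg < B < O < Li.

Ca < Mg < B < O < Li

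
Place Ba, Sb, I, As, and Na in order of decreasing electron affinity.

Na is in period 3, group 1; As is in period 4, group 15; Sb is in period 5, group 15; I is in period 5, group 17; Ba is in period 6, group 2.
Atoms with high Z_eff and room in the valence shell (especially the halogens) have the most exothermic electron affinities.
These span different periods and groups, so the two trends combine.
Na > Ba: the two effects oppose for this pair; the down-group effect wins (53 vs 14 kJ/mol).
As > Na: the two effects oppose for this pair; the across-period effect wins (78 vs 53 kJ/mol).
Sb > As: this pair runs against the simple trend — see the exception note.
I > Sb: both are in period 5; the period trend gives I the larger value.
Note the exception: Sb has a higher electron affinity than As, contrary to the simple trend — both are half-filled np³, but the pairing/repulsion penalty for the added electron shrinks as the p orbitals become larger and more diffuse down the group, and for Sb that outweighs the weaker nuclear attraction.
For reference (kJ/mol): Na 53, As 78, Sb 103, I 295, Ba 14.
So from highest to lowest: I > Sb > As > Na > Ba.

I > Sb > As > Na > Ba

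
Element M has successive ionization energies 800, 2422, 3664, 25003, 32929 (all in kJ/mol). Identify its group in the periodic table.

Look for the largest jump between consecutive ionization energies: IE4/IE3 ≈ 6.8, far larger than any earlier ratio.
That jump marks the point where a core electron is being removed. So the atom has 3 valence electrons.
A main-group element with 3 valence electrons is in group 13.

Group 13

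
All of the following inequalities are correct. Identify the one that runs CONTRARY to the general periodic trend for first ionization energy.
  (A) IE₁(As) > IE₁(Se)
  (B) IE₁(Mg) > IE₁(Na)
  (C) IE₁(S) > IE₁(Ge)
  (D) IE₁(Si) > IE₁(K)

(A)

The general trend: first ionization energy increases across a period and decreases down a group.
(A) As (period 4, group 15) vs Se (period 4, group 16): the stated order contradicts the simple trend.
(B) Mg (period 3, group 2) vs Na (period 3, group 1): the stated order agrees with the simple trend.
(C) S (period 3, group 16) vs Ge (period 4, group 14): the stated order agrees with the simple trend.
(D) Si (period 3, group 14) vs K (period 4, group 1): the stated order agrees with the simple trend.
The exception is (A): Se (4p⁴) ionizes more easily than half-filled As (4p³).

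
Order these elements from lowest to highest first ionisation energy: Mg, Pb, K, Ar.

K, Pb, Mg, Ar

Mg is in period 3, group 2; Ar is in period 3, group 18; K is in period 4, group 1; Pb is in period 6, group 14.
First ionization energy rises across a period (greater Z_eff holds electrons more tightly) and falls down a group (valence electrons are farther from the nucleus).
Neither a single period nor a single group — weigh both effects.
Pb > K: the two effects oppose for this pair; the across-period effect wins (716 vs 419 kJ/mol).
Mg > Pb: the two effects oppose for this pair; the down-group effect wins (738 vs 716 kJ/mol).
Ar > Mg: Ar lies to the right of Mg in period 3, so the across-period effect alone puts Ar higher.
Tabulated first ionization energy (kJ/mol): Mg 738, Ar 1521, K 419, Pb 716.
So from lowest to highest: K < Pb < Mg < Ar.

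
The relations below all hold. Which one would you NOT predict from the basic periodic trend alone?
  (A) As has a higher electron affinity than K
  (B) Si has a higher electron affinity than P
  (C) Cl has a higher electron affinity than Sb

The general trend: electron affinity increases across a period and decreases down a group.
(A) As (period 4, group 15) vs K (period 4, group 1): the stated order agrees with the simple trend.
(B) Si (period 3, group 14) vs P (period 3, group 15): the stated order contradicts the simple trend.
(C) Cl (period 3, group 17) vs Sb (period 5, group 15): the stated order agrees with the simple trend.
The exception is (B): adding an electron to P's half-filled 3p³ is unfavourable, so Si (3p²) has the more exothermic EA.

(B)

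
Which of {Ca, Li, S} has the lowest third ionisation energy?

The third ionization energy removes an electron from the +2 ion. For each element: Ca²⁺ is the bare [Ar] core; Li²⁺ is already 1 electron into the core; S²⁺ still has 4 valence electrons.
Core electrons are held far more tightly than valence electrons, so Ca and Li top the IE_3 order.
Approximate IE_3 values (kJ/mol): Ca 4912, Li 11815, S 3357.
So the third ionization energies run S < Ca < Li.

S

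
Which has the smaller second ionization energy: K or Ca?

After 1 electron has been removed, what remains? K⁺ is the bare [Ar] core; Ca⁺ still has 1 valence electron.
Breaking into a closed-shell core is much more expensive than removing a leftover valence electron — K has the largest IE_2 here.
The numbers (kJ/mol): K 3052, Ca 1145.
Overall IE_2 order: Ca < K.

Ca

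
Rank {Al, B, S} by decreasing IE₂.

B > S > Al

Consider each +1 ion: Al⁺ still has 2 valence electrons; B⁺ still has 2 valence electrons; S⁺ still has 5 valence electrons.
All are still removing valence electrons, so compare the +1 ions as you would atoms: IE_2 generally rises across a period (higher Z_eff) and falls down a group (larger shell), subject to the usual subshell exceptions.
Valence configurations: Al⁺ [Ne]3s², B⁺ [He]2s², S⁺ [Ne]3s²3p³.
Tabulated IE_2 (kJ/mol): Al 1817, B 2427, S 2252.
Hence IE_2: Al < S < B.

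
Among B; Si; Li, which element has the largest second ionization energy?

Consider each +1 ion: B⁺ still has 2 valence electrons; Si⁺ still has 3 valence electrons; Li⁺ is the bare [He] core.
Pulling an electron out of a noble-gas core costs far more than removing a remaining valence electron, so Li sits at the high end of IE_2.
Valence configurations: B⁺ [He]2s², Si⁺ [Ne]3s²3p¹.
Approximate IE_2 values (kJ/mol): B 2427, Si 1577, Li 7298.
So the second ionization energies run Si < B < Li.

Li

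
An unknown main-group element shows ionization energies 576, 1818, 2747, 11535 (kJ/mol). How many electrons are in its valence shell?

3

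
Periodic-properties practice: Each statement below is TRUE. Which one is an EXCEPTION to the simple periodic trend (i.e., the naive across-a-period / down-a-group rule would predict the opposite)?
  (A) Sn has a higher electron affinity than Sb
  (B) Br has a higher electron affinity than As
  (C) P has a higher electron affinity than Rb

The general trend: electron affinity increases across a period and decreases down a group.
(A) Sn (period 5, group 14) vs Sb (period 5, group 15): the stated order contradicts the simple trend.
(B) Br (period 4, group 17) vs As (period 4, group 15): the stated order agrees with the simple trend.
(C) P (period 3, group 15) vs Rb (period 5, group 1): the stated order agrees with the simple trend.
The exception is (A): adding an electron to Sb's half-filled 5p³ is unfavourable, so Sn has the more exothermic EA.

(A)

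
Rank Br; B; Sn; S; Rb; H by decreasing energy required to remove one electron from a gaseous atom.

H, Br, S, B, Sn, Rb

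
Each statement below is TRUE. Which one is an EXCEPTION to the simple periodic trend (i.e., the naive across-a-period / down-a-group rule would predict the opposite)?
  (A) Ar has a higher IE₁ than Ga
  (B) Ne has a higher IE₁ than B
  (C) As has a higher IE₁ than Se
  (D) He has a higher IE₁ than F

The general trend: IE₁ increases across a period and decreases down a group.
(A) Ar (period 3, group 18) vs Ga (period 4, group 13): the stated order agrees with the simple trend.
(B) Ne (period 2, group 18) vs B (period 2, group 13): the stated order agrees with the simple trend.
(C) As (period 4, group 15) vs Se (period 4, group 16): the stated order contradicts the simple trend.
(D) He (period 1, group 18) vs F (period 2, group 17): the stated order agrees with the simple trend.
The exception is (C): Se (4p⁴) ionizes more easily than half-filled As (4p³).

(C)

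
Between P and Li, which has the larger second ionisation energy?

Li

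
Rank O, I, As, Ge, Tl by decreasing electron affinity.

I > O > Ge > As > Tl

O is in period 2, group 16; Ge is in period 4, group 14; As is in period 4, group 15; I is in period 5, group 17; Tl is in period 6, group 13.
EA tends to increase across a period and decrease down a group, though the pattern is less regular than for IE or radius.
Neither a single period nor a single group — weigh both effects.
As > Tl: both effects reinforce here, so As is clearly the higher of the two.
Ge > As: this pair runs against the simple trend — see the exception note.
O > Ge: both effects reinforce here, so O is clearly the higher of the two.
I > O: period and group pull opposite ways; the across-period shift dominates (295 vs 141 kJ/mol).
Note the exception: Ge has a higher electron affinity than As, contrary to the simple trend — adding an electron to As's half-filled 4p³ is unfavourable, so Ge (4p²) has the more exothermic EA.
Tabulated electron affinity (kJ/mol): O 141, Ge 119, As 78, I 295, Tl 19.
So from highest to lowest: I > O > Ge > As > Tl.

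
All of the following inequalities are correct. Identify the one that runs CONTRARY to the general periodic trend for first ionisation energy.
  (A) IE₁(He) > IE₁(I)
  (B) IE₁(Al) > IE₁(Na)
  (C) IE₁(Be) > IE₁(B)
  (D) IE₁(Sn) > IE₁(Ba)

The general trend: first ionisation energy increases across a period and decreases down a group.
(A) He (period 1, group 18) vs I (period 5, group 17): the stated order agrees with the simple trend.
(B) Al (period 3, group 13) vs Na (period 3, group 1): the stated order agrees with the simple trend.
(C) Be (period 2, group 2) vs B (period 2, group 13): the stated order contradicts the simple trend.
(D) Sn (period 5, group 14) vs Ba (period 6, group 2): the stated order agrees with the simple trend.
The exception is (C): removing B's lone 2p electron is easier than breaking Be's filled 2s².

(C)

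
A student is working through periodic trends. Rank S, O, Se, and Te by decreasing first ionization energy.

O > S > Se > Te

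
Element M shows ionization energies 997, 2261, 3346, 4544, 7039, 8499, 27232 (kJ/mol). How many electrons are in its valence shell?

6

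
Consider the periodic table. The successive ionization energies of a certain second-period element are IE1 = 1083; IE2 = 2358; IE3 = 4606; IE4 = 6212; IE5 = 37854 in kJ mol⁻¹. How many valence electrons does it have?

4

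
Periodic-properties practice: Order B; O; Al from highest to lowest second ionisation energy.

Consider each +1 ion: B⁺ still has 2 valence electrons; O⁺ still has 5 valence electrons; Al⁺ still has 2 valence electrons.
All are still removing valence electrons, so compare the +1 ions as you would atoms: IE_2 generally rises across a period (higher Z_eff) and falls down a group (larger shell), subject to the usual subshell exceptions.
Valence configurations: B⁺ [He]2s², O⁺ [He]2s²2p³, Al⁺ [Ne]3s².
Approximate IE_2 values (kJ/mol): B 2427, O 3388, Al 1817.
Hence IE_2: Al < B < O.

O, B, Al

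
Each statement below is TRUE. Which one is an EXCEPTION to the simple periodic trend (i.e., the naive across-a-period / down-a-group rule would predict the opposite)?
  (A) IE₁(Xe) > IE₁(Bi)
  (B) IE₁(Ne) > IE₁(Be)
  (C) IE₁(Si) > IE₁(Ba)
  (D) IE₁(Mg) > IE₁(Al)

(D)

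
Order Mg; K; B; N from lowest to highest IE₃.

B < K < N < Mg

The third ionization energy removes an electron from the +2 ion. For each element: Mg²⁺ is the bare [Ne] core; K²⁺ is already 1 electron into the core; B²⁺ still has 1 valence electron; N²⁺ still has 3 valence electrons.
Usually core removal costs more than valence removal, but here the competition is close: a tightly held n=2 valence electron can cost more to remove than an n=3 core electron, so the actual values have to decide it.
Valence configurations: B²⁺ [He]2s¹, N²⁺ [He]2s²2p¹.
The numbers (kJ/mol): Mg 7733, K 4420, B 3660, N 4578.
Hence IE_3: B < K < N < Mg.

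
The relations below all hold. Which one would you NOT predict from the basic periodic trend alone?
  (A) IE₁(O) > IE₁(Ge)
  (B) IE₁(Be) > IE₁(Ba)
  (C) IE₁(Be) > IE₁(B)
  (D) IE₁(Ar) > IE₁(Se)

(C)

The general trend: first ionisation energy increases across a period and decreases down a group.
(A) O (period 2, group 16) vs Ge (period 4, group 14): the stated order agrees with the simple trend.
(B) Be (period 2, group 2) vs Ba (period 6, group 2): the stated order agrees with the simple trend.
(C) Be (period 2, group 2) vs B (period 2, group 13): the stated order contradicts the simple trend.
(D) Ar (period 3, group 18) vs Se (period 4, group 16): the stated order agrees with the simple trend.
The exception is (C): removing B's lone 2p electron is easier than breaking Be's filled 2s².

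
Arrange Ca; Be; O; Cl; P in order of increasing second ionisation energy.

Ca < Be < P < Cl < O

After 1 electron has been removed, what remains? Ca⁺ still has 1 valence electron; Be⁺ still has 1 valence electron; O⁺ still has 5 valence electrons; Cl⁺ still has 6 valence electrons; P⁺ still has 4 valence electrons.
All are still removing valence electrons, so compare the +1 ions as you would atoms: IE_2 generally rises across a period (higher Z_eff) and falls down a group (larger shell), subject to the usual subshell exceptions.
Valence configurations: Ca⁺ [Ar]4s¹, Be⁺ [He]2s¹, O⁺ [He]2s²2p³, Cl⁺ [Ne]3s²3p⁴, P⁺ [Ne]3s²3p².
The numbers (kJ/mol): Ca 1145, Be 1757, O 3388, Cl 2298, P 1907.
So the second ionization energies run Ca < Be < P < Cl < O.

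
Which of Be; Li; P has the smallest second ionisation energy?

Be

The second ionization energy removes an electron from the +1 ion. For each element: Be⁺ still has 1 valence electron; Li⁺ is the bare [He] core; P⁺ still has 4 valence electrons.
Pulling an electron out of a noble-gas core costs far more than removing a remaining valence electron, so Li sits at the high end of IE_2.
Valence configurations: Be⁺ [He]2s¹, P⁺ [Ne]3s²3p².
The numbers (kJ/mol): Be 1757, Li 7298, P 1907.
So the second ionization energies run Be < P < Li.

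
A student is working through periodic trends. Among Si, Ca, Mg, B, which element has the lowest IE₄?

IE_4 is the cost of taking one more electron from the +3 cation: Si³⁺ still has 1 valence electron; Ca³⁺ is already 1 electron into the core; Mg³⁺ is already 1 electron into the core; B³⁺ is the bare [He] core.
Core electrons are held far more tightly than valence electrons, so Ca, Mg and B top the IE_4 order.
The numbers (kJ/mol): Si 4356, Ca 6491, Mg 10543, B 25026.
Putting it together, IE_4: Si < Ca < Mg < B.

Si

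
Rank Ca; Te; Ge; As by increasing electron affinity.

Ca, As, Ge, Te

EA tends to increase across a period and decrease down a group, though the pattern is less regular than for IE or radius.
Here both period and group differ, so the two effects have to be weighed against each other.
As > Ca: As lies to the right of Ca in period 4, so the across-period effect alone puts As higher.
Ge > As: this pair runs against the simple trend — see the exception note.
Te > Ge: period and group pull opposite ways; the across-period shift dominates (190 vs 119 kJ/mol).
Note the exception: Ge has a higher electron affinity than As, contrary to the simple trend — adding an electron to As's half-filled 4p³ is unfavourable, so Ge (4p²) has the more exothermic EA.
Approximate values (kJ/mol): Ca 2, Ge 119, As 78, Te 190.
So from lowest to highest: Ca < As < Ge < Te.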